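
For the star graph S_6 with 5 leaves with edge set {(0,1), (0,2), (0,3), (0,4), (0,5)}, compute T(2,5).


A star on 6 vertices is a tree with 5 edges.
T(x,y) = x^(5) for any tree.
T(2,5) = 2^5 = 32.

32


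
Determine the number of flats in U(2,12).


Flats of U(2,12): every subset of size < 2 is a flat, plus E itself.
Count = (12 choose 0) + (12 choose 1) + 1
     = 1 + 12 + 1
     = 14.

14


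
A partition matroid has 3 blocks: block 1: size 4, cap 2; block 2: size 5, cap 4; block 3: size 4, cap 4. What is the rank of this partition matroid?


Rank of a partition matroid = sum of min(|Si|, ci) for each block.
= min(4,2) + min(5,4) + min(4,4)
= 2 + 4 + 4
= 10.

10


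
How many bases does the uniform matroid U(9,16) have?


Bases of U(9,16) are all 9-element subsets of the 16-element ground set.
Number of bases = C(16,9).
C(16,9) = 11440.

11440


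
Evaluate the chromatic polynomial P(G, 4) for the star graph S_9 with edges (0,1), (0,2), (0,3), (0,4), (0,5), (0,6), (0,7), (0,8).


P(tree, k) = k * (k-1)^(8) for any tree on 9 vertices.
P(4) = 4 * 3^8 = 4 * 6561 = 26244.

26244


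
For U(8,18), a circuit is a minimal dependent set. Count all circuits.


In U(8,18), circuits are the (9)-element subsets.
Any set of 9 elements is dependent, and removing any one element gives
an independent set of size 8, so it is a minimal dependent set.
Number of circuits = C(18,9) = 48620.

48620


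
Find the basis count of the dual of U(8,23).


The dual of U(r,n) is U(n-r, n) = U(15,23).
Bases of U(15,23) are all (15)-element subsets.
|B(M*)| = (23 choose 15) = 490314.

490314


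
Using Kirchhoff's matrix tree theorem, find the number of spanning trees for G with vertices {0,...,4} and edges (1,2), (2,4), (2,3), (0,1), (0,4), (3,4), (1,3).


By Kirchhoff's matrix tree theorem, the number of spanning trees equals
the determinant of any cofactor of the Laplacian matrix L.
G has 5 vertices and 7 edges.
Computing the (4 x 4) cofactor determinant gives 24.

24


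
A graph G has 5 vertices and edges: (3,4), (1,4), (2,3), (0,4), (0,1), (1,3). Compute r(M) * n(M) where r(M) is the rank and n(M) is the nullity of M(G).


r(M) = |V| - c = 5 - 1 = 4.
nullity = |E| - r(M) = 6 - 4 = 2.
Product = 4 * 2 = 8.

8


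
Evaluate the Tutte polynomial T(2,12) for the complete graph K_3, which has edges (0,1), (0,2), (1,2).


T(K_3; x,y) = x^2 + x + y.
T(2,12) = 4 + 2 + 12 = 18.

18


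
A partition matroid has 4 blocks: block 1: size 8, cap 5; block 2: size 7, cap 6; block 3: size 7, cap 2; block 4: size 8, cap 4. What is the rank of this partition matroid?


Rank of a partition matroid = sum of min(|Si|, ci) for each block.
= min(8,5) + min(7,6) + min(7,2) + min(8,4)
= 5 + 6 + 2 + 4
= 17.

17


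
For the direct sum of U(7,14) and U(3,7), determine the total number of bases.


Bases of a direct sum M1 + M2: |B| = |B(M1)| * |B(M2)|.
|B(U(7,14))| = C(14,7) = 3432.
|B(U(3,7))| = C(7,3) = 35.
Total bases = 3432 * 35 = 120120.

120120


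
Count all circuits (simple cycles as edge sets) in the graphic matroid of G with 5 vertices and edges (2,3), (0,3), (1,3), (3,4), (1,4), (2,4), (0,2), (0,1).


A circuit in a graphic matroid = edge set of a simple cycle.
G has 5 vertices and 8 edges.
Enumerating all minimal edge subsets forming cycles...
Total circuits found: 13.

13


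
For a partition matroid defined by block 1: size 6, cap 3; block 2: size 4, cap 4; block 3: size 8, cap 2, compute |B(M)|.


A basis picks exactly ci elements from block i.
Number of bases = product of C(|Si|, ci).
= C(6,3) * C(4,4) * C(8,2)
= 20 * 1 * 28
= 560.

560


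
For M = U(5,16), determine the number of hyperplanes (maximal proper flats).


Hyperplanes of U(5,16) are flats of rank 4.
In a uniform matroid, these are exactly the (4)-element subsets.
Count = C(16,4) = (16 * 15 * 14 * 13) / (1 * 2 * 3 * 4) = 1820.

1820


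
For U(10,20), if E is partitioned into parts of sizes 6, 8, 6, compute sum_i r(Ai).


r(Ai) = min(|Ai|, 10) for each part.
Sum = min(6,10) + min(8,10) + min(6,10)
    = 6 + 8 + 6
    = 20.

20


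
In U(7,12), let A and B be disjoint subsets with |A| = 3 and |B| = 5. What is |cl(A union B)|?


|A union B| = 3 + 5 = 8 (disjoint).
In U(7,12), cl(S) = S if |S| < 7, else cl(S) = E.
Since 8 >= 7, cl(A union B) = E.
|cl(A union B)| = 12.

12


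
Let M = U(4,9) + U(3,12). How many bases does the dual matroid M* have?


(M1+M2)* = M1* + M2*.
M1* = U(5,9), bases: C(9,5) = 126.
M2* = U(9,12), bases: C(12,9) = 220.
|B(M*)| = 126 * 220 = 27720.

27720


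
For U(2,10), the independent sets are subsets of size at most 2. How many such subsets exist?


Independent sets of U(2,10) are all subsets of size <= 2.
Count = C(10,0) + C(10,1) + C(10,2)
     = 1 + 10 + 45
     = 56.

56


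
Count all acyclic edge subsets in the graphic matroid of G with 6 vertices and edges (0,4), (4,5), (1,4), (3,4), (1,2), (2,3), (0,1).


An independent set in a graphic matroid is an acyclic edge subset.
G has 6 vertices and 7 edges.
Enumerate all 2^7 = 128 subsets, checking for acyclicity.
Total independent sets = 104.

104


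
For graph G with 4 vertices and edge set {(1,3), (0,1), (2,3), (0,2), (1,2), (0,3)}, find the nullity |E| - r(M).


Cycle rank (nullity) = |E| - r(M) = |E| - (|V| - c).
|E| = 6, |V| = 4, c = 1.
Nullity = 6 - (4 - 1) = 6 - 3 = 3.

3


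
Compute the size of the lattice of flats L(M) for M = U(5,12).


Flats of U(5,12): every subset of size < 5 is a flat, plus E itself.
Count = C(12,0) + C(12,1) + C(12,2) + C(12,3) + C(12,4) + 1
     = 1 + 12 + 66 + 220 + 495 + 1
     = 795.

795


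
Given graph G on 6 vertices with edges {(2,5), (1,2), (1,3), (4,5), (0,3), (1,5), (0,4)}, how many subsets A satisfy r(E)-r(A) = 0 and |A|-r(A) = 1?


R(x,y) = sum over A in 2^E of x^(r(E)-r(A)) * y^(|A|-r(A)).
G has 6 vertices, 7 edges. r(E) = 5.
Enumerate all 2^7 = 128 subsets.
Count subsets with r(E)-r(A)=0 and |A|-r(A)=1: 7.

7


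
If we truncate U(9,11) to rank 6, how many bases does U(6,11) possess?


Truncating U(9,11) to rank 6 gives U(6,11).
Bases of U(6,11) are all 6-element subsets of 11 elements.
Number of bases = C(11,6) = 462.

462


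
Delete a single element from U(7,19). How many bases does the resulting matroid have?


Deleting e from U(7,19) gives U(7,18) since n > r.
Bases of U(7,18) = C(18,7) = 31824.

31824


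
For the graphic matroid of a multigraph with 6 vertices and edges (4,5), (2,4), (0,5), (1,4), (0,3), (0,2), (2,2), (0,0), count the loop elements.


In a graphic matroid, a loop is a self-loop edge (u,u) with rank 0.
Examining all 8 edges for self-loops...
Self-loops found: (2,2), (0,0)
Number of loops = 2.

2


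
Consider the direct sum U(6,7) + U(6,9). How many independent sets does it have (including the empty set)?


For a direct sum, |I(M1+M2)| = |I(M1)| * |I(M2)|.
|I(U(6,7))| = sum C(7,k) for k=0..6 = 127.
|I(U(6,9))| = sum C(9,k) for k=0..6 = 466.
Total = 127 * 466 = 59182.

59182


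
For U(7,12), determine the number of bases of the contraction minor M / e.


Contracting e from U(7,12) gives U(6,11).
Bases of U(6,11) = C(11,6) = 462.

462


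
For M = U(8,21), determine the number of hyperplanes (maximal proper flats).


Hyperplanes of U(8,21) are flats of rank 7.
In a uniform matroid, these are exactly the (7)-element subsets.
Count = C(21,7) = 21! / (7! * 14!) = 116280.

116280


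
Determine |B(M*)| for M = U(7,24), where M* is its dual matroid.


The dual of U(r,n) is U(n-r, n) = U(17,24).
Bases of U(17,24) are all (17)-element subsets.
|B(M*)| = C(24,17) = 346104.

346104


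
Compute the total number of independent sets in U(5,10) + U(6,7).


For a direct sum, |I(M1+M2)| = |I(M1)| * |I(M2)|.
|I(U(5,10))| = sum C(10,k) for k=0..5 = 638.
|I(U(6,7))| = sum C(7,k) for k=0..6 = 127.
Total = 638 * 127 = 81026.

81026


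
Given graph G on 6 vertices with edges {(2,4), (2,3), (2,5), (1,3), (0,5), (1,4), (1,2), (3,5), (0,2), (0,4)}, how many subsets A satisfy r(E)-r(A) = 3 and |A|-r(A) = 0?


R(x,y) = sum over A in 2^E of x^(r(E)-r(A)) * y^(|A|-r(A)).
G has 6 vertices, 10 edges. r(E) = 5.
Enumerate all 2^10 = 1024 subsets.
Count subsets with r(E)-r(A)=3 and |A|-r(A)=0: 45.

45


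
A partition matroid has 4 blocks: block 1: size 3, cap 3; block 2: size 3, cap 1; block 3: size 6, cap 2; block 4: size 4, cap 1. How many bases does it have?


A basis picks exactly ci elements from block i.
Number of bases = product of C(|Si|, ci).
= C(3,3) * C(3,1) * C(6,2) * C(4,1)
= 1 * 3 * 15 * 4
= 180.

180


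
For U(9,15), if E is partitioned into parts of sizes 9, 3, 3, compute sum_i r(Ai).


r(Ai) = min(|Ai|, 9) for each part.
Sum = min(9,9) + min(3,9) + min(3,9)
    = 9 + 3 + 3
    = 15.

15


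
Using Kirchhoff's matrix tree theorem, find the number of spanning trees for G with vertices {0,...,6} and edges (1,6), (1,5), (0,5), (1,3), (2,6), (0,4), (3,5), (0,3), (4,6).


By Kirchhoff's matrix tree theorem, the number of spanning trees equals
the determinant of any cofactor of the Laplacian matrix L.
G has 7 vertices and 9 edges.
Computing the (6 x 6) cofactor determinant gives 32.

32


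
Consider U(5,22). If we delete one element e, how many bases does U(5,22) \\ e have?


Deleting e from U(5,22) gives U(5,21) since n > r.
Bases of U(5,21) = C(21,5) = 20349.

20349


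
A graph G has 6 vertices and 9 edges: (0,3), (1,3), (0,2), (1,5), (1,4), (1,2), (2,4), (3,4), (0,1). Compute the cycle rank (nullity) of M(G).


Cycle rank (nullity) = |E| - r(M) = |E| - (|V| - c).
|E| = 9, |V| = 6, c = 1.
Nullity = 9 - (6 - 1) = 9 - 5 = 4.

4


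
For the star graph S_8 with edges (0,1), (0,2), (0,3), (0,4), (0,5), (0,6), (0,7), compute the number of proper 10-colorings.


P(tree, k) = k * (k-1)^(7) for any tree on 8 vertices.
P(10) = 10 * 9^7 = 10 * 4782969 = 47829690.

47829690


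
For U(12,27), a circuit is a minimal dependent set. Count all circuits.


In U(12,27), circuits are the (13)-element subsets.
Any set of 13 elements is dependent, and removing any one element gives
an independent set of size 12, so it is a minimal dependent set.
Number of circuits = C(27,13) = 20058300.

20058300


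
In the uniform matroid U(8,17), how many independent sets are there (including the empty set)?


Independent sets of U(8,17) are all subsets of size <= 8.
Count = C(17,0) + C(17,1) + C(17,2) + C(17,3) + C(17,4) + C(17,5) + C(17,6) + C(17,7) + C(17,8)
     = 1 + 17 + 136 + 680 + 2380 + 6188 + 12376 + 19448 + 24310
     = 65536.

65536


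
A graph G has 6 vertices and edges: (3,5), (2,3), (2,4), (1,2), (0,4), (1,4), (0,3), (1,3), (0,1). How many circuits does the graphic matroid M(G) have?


A circuit in a graphic matroid = edge set of a simple cycle.
G has 6 vertices and 9 edges.
Enumerating all minimal edge subsets forming cycles...
Total circuits found: 13.

13


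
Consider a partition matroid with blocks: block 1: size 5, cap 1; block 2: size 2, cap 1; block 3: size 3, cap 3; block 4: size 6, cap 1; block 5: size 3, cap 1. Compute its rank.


Rank of a partition matroid = sum of min(|Si|, ci) for each block.
= min(5,1) + min(2,1) + min(3,3) + min(6,1) + min(3,1)
= 1 + 1 + 3 + 1 + 1
= 7.

7


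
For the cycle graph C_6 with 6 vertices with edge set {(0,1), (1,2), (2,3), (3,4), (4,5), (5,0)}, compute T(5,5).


T(C_6; x,y) = x + x^2 + ... + x^(5) + y.
T(5,5) = 5^1 + 5^2 + 5^3 + 5^4 + 5^5 + 5
= 5 + 25 + 125 + 625 + 3125 + 5
= 3910.

3910


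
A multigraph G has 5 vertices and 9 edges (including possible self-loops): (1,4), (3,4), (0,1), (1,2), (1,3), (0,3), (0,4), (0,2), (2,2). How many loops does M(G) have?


In a graphic matroid, a loop is a self-loop edge (u,u) with rank 0.
Examining all 9 edges for self-loops...
Self-loops found: (2,2)
Number of loops = 1.

1


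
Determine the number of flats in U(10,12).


Flats of U(10,12): every subset of size < 10 is a flat, plus E itself.
Count = C(12,0) + C(12,1) + C(12,2) + C(12,3) + C(12,4) + C(12,5) + C(12,6) + C(12,7) + C(12,8) + C(12,9) + 1
     = 1 + 12 + 66 + 220 + 495 + 792 + 924 + 792 + 495 + 220 + 1
     = 4018.

4018


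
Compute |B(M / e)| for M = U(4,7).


Contracting e from U(4,7) gives U(3,6).
Bases of U(3,6) = C(6,3) = 6! / (3! * 3!) = 20.

20


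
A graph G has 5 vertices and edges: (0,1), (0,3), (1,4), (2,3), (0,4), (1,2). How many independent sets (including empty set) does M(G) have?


An independent set in a graphic matroid is an acyclic edge subset.
G has 5 vertices and 6 edges.
Enumerate all 2^6 = 64 subsets, checking for acyclicity.
Total independent sets = 52.

52


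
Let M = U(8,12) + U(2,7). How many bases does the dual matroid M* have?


(M1+M2)* = M1* + M2*.
M1* = U(4,12), bases: C(12,4) = 495.
M2* = U(5,7), bases: C(7,5) = 21.
|B(M*)| = 495 * 21 = 10395.

10395


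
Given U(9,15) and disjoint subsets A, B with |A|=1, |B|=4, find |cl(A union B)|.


|A union B| = 1 + 4 = 5 (disjoint).
In U(9,15), cl(S) = S if |S| < 9, else cl(S) = E.
Since 5 < 9, cl(A union B) = A union B.
|cl(A union B)| = 5.

5


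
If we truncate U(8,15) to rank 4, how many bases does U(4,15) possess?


Truncating U(8,15) to rank 4 gives U(4,15).
Bases of U(4,15) are all 4-element subsets of 15 elements.
Number of bases = C(15,4) = (15 * 14 * 13 * 12) / (1 * 2 * 3 * 4) = 1365.

1365


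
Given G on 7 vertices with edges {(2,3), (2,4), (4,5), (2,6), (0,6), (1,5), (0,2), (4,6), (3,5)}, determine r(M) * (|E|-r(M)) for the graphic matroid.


r(M) = |V| - c = 7 - 1 = 6.
nullity = |E| - r(M) = 9 - 6 = 3.
Product = 6 * 3 = 18.

18


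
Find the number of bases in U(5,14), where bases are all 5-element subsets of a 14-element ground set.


Bases of U(5,14) are all 5-element subsets of the 14-element ground set.
Number of bases = C(14,5).
C(14,5) = 2002.

2002


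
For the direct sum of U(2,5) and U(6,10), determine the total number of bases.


Bases of a direct sum M1 + M2: |B| = |B(M1)| * |B(M2)|.
|B(U(2,5))| = C(5,2) = 10.
|B(U(6,10))| = C(10,6) = 210.
Total bases = 10 * 210 = 2100.

2100


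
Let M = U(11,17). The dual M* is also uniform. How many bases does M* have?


The dual of U(r,n) is U(n-r, n) = U(6,17).
Bases of U(6,17) are all (6)-element subsets.
|B(M*)| = C(17,6) = 12376.

12376


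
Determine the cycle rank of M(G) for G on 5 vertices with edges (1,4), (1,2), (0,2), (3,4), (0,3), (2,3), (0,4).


Cycle rank (nullity) = |E| - r(M) = |E| - (|V| - c).
|E| = 7, |V| = 5, c = 1.
Nullity = 7 - (5 - 1) = 7 - 4 = 3.

3


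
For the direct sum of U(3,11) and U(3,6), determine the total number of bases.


Bases of a direct sum M1 + M2: |B| = |B(M1)| * |B(M2)|.
|B(U(3,11))| = C(11,3) = 165.
|B(U(3,6))| = C(6,3) = 20.
Total bases = 165 * 20 = 3300.

3300


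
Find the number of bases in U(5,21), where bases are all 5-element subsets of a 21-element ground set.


Bases of U(5,21) are all 5-element subsets of the 21-element ground set.
Number of bases = C(21,5).
(21 choose 5) = 20349.

20349


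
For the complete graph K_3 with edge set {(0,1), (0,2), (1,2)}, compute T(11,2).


T(K_3; x,y) = x^2 + x + y.
T(11,2) = 121 + 11 + 2 = 134.

134


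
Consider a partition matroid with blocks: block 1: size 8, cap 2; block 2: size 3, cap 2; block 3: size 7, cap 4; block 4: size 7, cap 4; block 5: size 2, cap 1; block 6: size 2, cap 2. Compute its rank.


Rank of a partition matroid = sum of min(|Si|, ci) for each block.
= min(8,2) + min(3,2) + min(7,4) + min(7,4) + min(2,1) + min(2,2)
= 2 + 2 + 4 + 4 + 1 + 2
= 15.

15


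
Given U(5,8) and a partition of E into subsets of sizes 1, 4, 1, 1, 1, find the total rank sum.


r(Ai) = min(|Ai|, 5) for each part.
Sum = min(1,5) + min(4,5) + min(1,5) + min(1,5) + min(1,5)
    = 1 + 4 + 1 + 1 + 1
    = 8.

8


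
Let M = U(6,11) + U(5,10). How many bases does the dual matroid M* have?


(M1+M2)* = M1* + M2*.
M1* = U(5,11), bases: C(11,5) = 462.
M2* = U(5,10), bases: C(10,5) = 252.
|B(M*)| = 462 * 252 = 116424.

116424


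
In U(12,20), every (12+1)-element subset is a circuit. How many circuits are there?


In U(12,20), circuits are the (13)-element subsets.
Any set of 13 elements is dependent, and removing any one element gives
an independent set of size 12, so it is a minimal dependent set.
Number of circuits = C(20,13) = 20! / (13! * 7!) = 77520.

77520


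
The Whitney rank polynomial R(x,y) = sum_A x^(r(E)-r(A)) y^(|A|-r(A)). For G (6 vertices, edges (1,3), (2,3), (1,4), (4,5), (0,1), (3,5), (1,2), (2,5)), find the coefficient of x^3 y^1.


R(x,y) = sum over A in 2^E of x^(r(E)-r(A)) * y^(|A|-r(A)).
G has 6 vertices, 8 edges. r(E) = 5.
Enumerate all 2^8 = 256 subsets.
Count subsets with r(E)-r(A)=3 and |A|-r(A)=1: 2.

2


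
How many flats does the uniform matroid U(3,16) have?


Flats of U(3,16): every subset of size < 3 is a flat, plus E itself.
Count = (16 choose 0) + (16 choose 1) + (16 choose 2) + 1
     = 1 + 16 + 120 + 1
     = 138.

138


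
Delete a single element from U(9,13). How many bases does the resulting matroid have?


Deleting e from U(9,13) gives U(9,12) since n > r.
Bases of U(9,12) = C(12,9) = 12! / (9! * 3!) = 220.

220


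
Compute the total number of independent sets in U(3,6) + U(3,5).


For a direct sum, |I(M1+M2)| = |I(M1)| * |I(M2)|.
|I(U(3,6))| = sum C(6,k) for k=0..3 = 42.
|I(U(3,5))| = sum C(5,k) for k=0..3 = 26.
Total = 42 * 26 = 1092.

1092


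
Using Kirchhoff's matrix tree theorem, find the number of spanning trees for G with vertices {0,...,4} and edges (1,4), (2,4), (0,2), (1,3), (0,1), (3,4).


By Kirchhoff's matrix tree theorem, the number of spanning trees equals
the determinant of any cofactor of the Laplacian matrix L.
G has 5 vertices and 6 edges.
Computing the (4 x 4) cofactor determinant gives 11.

11


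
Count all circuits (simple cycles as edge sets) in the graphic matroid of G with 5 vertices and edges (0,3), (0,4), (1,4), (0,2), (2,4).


A circuit in a graphic matroid = edge set of a simple cycle.
G has 5 vertices and 5 edges.
Enumerating all minimal edge subsets forming cycles...
Total circuits found: 1.

1


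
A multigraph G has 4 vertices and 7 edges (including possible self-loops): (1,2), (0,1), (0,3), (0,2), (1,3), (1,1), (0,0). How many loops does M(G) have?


In a graphic matroid, a loop is a self-loop edge (u,u) with rank 0.
Examining all 7 edges for self-loops...
Self-loops found: (1,1), (0,0)
Number of loops = 2.

2


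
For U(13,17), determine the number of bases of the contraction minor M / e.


Contracting e from U(13,17) gives U(12,16).
Bases of U(12,16) = C(16,12) = 1820.

1820


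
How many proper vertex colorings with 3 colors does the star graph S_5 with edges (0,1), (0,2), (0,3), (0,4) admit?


P(tree, k) = k * (k-1)^(4) for any tree on 5 vertices.
P(3) = 3 * 2^4 = 3 * 16 = 48.

48


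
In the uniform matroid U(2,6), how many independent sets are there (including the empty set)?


Independent sets of U(2,6) are all subsets of size <= 2.
Count = (6 choose 0) + (6 choose 1) + (6 choose 2)
     = 1 + 6 + 15
     = 22.

22


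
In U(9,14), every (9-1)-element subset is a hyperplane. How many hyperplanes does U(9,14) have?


Hyperplanes of U(9,14) are flats of rank 8.
In a uniform matroid, these are exactly the (8)-element subsets.
Count = C(14,8) = 3003.

3003


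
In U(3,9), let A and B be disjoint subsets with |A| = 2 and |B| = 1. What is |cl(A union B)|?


|A union B| = 2 + 1 = 3 (disjoint).
In U(3,9), cl(S) = S if |S| < 3, else cl(S) = E.
Since 3 >= 3, cl(A union B) = E.
|cl(A union B)| = 9.

9


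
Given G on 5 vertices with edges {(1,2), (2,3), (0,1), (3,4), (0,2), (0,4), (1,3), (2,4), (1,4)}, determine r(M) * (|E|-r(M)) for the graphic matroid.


r(M) = |V| - c = 5 - 1 = 4.
nullity = |E| - r(M) = 9 - 4 = 5.
Product = 4 * 5 = 20.

20


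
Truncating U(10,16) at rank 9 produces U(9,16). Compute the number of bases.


Truncating U(10,16) to rank 9 gives U(9,16).
Bases of U(9,16) are all 9-element subsets of 16 elements.
Number of bases = C(16,9) = 11440.

11440


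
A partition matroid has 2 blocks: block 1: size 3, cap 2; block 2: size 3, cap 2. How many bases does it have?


A basis picks exactly ci elements from block i.
Number of bases = product of C(|Si|, ci).
= C(3,2) * C(3,2)
= 3 * 3
= 9.

9


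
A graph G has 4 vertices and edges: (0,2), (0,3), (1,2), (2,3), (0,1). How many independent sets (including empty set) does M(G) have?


An independent set in a graphic matroid is an acyclic edge subset.
G has 4 vertices and 5 edges.
Enumerate all 2^5 = 32 subsets, checking for acyclicity.
Total independent sets = 24.

24


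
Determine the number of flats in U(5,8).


Flats of U(5,8): every subset of size < 5 is a flat, plus E itself.
Count = (8 choose 0) + (8 choose 1) + (8 choose 2) + (8 choose 3) + (8 choose 4) + 1
     = 1 + 8 + 28 + 56 + 70 + 1
     = 164.

164


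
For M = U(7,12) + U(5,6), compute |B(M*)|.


(M1+M2)* = M1* + M2*.
M1* = U(5,12), bases: C(12,5) = 792.
M2* = U(1,6), bases: C(6,1) = 6.
|B(M*)| = 792 * 6 = 4752.

4752


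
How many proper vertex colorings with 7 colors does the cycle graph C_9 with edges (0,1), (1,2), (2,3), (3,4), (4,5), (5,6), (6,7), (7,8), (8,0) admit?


P(C_9, k) = (k-1)^9 + (-1)^9*(k-1).
P(7) = (6)^9 - 6
= 10077696 - 6 = 10077690.

10077690


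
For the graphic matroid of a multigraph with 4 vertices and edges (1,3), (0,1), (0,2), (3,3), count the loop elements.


In a graphic matroid, a loop is a self-loop edge (u,u) with rank 0.
Examining all 4 edges for self-loops...
Self-loops found: (3,3)
Number of loops = 1.

1


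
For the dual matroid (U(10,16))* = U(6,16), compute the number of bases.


The dual of U(r,n) is U(n-r, n) = U(6,16).
Bases of U(6,16) are all (6)-element subsets.
|B(M*)| = (16 choose 6) = 8008.

8008


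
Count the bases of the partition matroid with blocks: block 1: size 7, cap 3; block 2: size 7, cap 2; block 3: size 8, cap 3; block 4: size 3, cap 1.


A basis picks exactly ci elements from block i.
Number of bases = product of C(|Si|, ci).
= C(7,3) * C(7,2) * C(8,3) * C(3,1)
= 35 * 21 * 56 * 3
= 123480.

123480


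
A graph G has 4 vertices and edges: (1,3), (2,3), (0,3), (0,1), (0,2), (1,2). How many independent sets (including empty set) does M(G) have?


An independent set in a graphic matroid is an acyclic edge subset.
G has 4 vertices and 6 edges.
Enumerate all 2^6 = 64 subsets, checking for acyclicity.
Total independent sets = 38.

38


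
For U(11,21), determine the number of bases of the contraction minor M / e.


Contracting e from U(11,21) gives U(10,20).
Bases of U(10,20) = C(20,10) = 184756.

184756


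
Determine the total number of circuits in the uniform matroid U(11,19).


In U(11,19), circuits are the (12)-element subsets.
Any set of 12 elements is dependent, and removing any one element gives
an independent set of size 11, so it is a minimal dependent set.
Number of circuits = C(19,12) = 19! / (12! * 7!) = 50388.

50388


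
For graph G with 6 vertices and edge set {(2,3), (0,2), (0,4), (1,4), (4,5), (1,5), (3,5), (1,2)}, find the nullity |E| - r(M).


Cycle rank (nullity) = |E| - r(M) = |E| - (|V| - c).
|E| = 8, |V| = 6, c = 1.
Nullity = 8 - (6 - 1) = 8 - 5 = 3.

3


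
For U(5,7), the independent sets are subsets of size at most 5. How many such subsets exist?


Independent sets of U(5,7) are all subsets of size <= 5.
Count = (7 choose 0) + (7 choose 1) + (7 choose 2) + (7 choose 3) + (7 choose 4) + (7 choose 5)
     = 1 + 7 + 21 + 35 + 35 + 21
     = 120.

120


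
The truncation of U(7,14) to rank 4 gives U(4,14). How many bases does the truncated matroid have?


Truncating U(7,14) to rank 4 gives U(4,14).
Bases of U(4,14) are all 4-element subsets of 14 elements.
Number of bases = (14 choose 4) = 1001.

1001


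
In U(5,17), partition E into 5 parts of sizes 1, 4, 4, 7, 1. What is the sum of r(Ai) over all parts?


r(Ai) = min(|Ai|, 5) for each part.
Sum = min(1,5) + min(4,5) + min(4,5) + min(7,5) + min(1,5)
    = 1 + 4 + 4 + 5 + 1
    = 15.

15


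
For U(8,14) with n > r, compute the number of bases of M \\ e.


Deleting e from U(8,14) gives U(8,13) since n > r.
Bases of U(8,13) = C(13,8) = 13! / (8! * 5!) = 1287.

1287


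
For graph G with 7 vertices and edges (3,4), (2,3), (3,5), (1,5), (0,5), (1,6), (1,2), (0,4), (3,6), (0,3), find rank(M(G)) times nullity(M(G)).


r(M) = |V| - c = 7 - 1 = 6.
nullity = |E| - r(M) = 10 - 6 = 4.
Product = 6 * 4 = 24.

24


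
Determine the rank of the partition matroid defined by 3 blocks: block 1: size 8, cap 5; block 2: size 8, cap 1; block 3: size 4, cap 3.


Rank of a partition matroid = sum of min(|Si|, ci) for each block.
= min(8,5) + min(8,1) + min(4,3)
= 5 + 1 + 3
= 9.

9


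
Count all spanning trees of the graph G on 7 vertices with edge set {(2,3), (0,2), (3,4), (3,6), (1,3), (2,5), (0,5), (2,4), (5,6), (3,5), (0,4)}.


By Kirchhoff's matrix tree theorem, the number of spanning trees equals
the determinant of any cofactor of the Laplacian matrix L.
G has 7 vertices and 11 edges.
Computing the (6 x 6) cofactor determinant gives 114.

114


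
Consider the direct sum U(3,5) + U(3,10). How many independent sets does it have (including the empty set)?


For a direct sum, |I(M1+M2)| = |I(M1)| * |I(M2)|.
|I(U(3,5))| = sum C(5,k) for k=0..3 = 26.
|I(U(3,10))| = sum C(10,k) for k=0..3 = 176.
Total = 26 * 176 = 4576.

4576


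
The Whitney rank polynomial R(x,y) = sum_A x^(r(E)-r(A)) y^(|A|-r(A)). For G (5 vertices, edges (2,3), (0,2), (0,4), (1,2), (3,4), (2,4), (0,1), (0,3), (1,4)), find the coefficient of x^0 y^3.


R(x,y) = sum over A in 2^E of x^(r(E)-r(A)) * y^(|A|-r(A)).
G has 5 vertices, 9 edges. r(E) = 4.
Enumerate all 2^9 = 512 subsets.
Count subsets with r(E)-r(A)=0 and |A|-r(A)=3: 36.

36


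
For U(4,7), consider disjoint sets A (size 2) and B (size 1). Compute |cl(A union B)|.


|A union B| = 2 + 1 = 3 (disjoint).
In U(4,7), cl(S) = S if |S| < 4, else cl(S) = E.
Since 3 < 4, cl(A union B) = A union B.
|cl(A union B)| = 3.

3


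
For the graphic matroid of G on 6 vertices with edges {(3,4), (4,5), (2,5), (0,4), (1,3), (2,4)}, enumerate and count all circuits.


A circuit in a graphic matroid = edge set of a simple cycle.
G has 6 vertices and 6 edges.
Enumerating all minimal edge subsets forming cycles...
Total circuits found: 1.

1


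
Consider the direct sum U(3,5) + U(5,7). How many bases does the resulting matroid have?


Bases of a direct sum M1 + M2: |B| = |B(M1)| * |B(M2)|.
|B(U(3,5))| = C(5,3) = 10.
|B(U(5,7))| = C(7,5) = 21.
Total bases = 10 * 21 = 210.

210


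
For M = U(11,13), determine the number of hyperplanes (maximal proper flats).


Hyperplanes of U(11,13) are flats of rank 10.
In a uniform matroid, these are exactly the (10)-element subsets.
Count = (13 choose 10) = 286.

286


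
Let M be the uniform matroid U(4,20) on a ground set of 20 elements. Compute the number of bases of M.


Bases of U(4,20) are all 4-element subsets of the 20-element ground set.
Number of bases = C(20,4).
(20 choose 4) = 4845.

4845


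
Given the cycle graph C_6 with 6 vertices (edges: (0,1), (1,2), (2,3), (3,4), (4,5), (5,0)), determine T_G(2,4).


T(C_6; x,y) = x + x^2 + ... + x^(5) + y.
T(2,4) = 2^1 + 2^2 + 2^3 + 2^4 + 2^5 + 4
= 2 + 4 + 8 + 16 + 32 + 4
= 66.

66


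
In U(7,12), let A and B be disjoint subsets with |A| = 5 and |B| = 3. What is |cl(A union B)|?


|A union B| = 5 + 3 = 8 (disjoint).
In U(7,12), cl(S) = S if |S| < 7, else cl(S) = E.
Since 8 >= 7, cl(A union B) = E.
|cl(A union B)| = 12.

12


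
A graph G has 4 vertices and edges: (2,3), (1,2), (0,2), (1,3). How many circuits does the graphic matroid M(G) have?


A circuit in a graphic matroid = edge set of a simple cycle.
G has 4 vertices and 4 edges.
Enumerating all minimal edge subsets forming cycles...
Total circuits found: 1.

1


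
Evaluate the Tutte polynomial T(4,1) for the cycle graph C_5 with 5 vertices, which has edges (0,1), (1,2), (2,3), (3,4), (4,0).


T(C_5; x,y) = x + x^2 + ... + x^(4) + y.
T(4,1) = 4^1 + 4^2 + 4^3 + 4^4 + 1
= 4 + 16 + 64 + 256 + 1
= 341.

341


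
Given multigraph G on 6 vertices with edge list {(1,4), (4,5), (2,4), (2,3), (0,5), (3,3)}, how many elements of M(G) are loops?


In a graphic matroid, a loop is a self-loop edge (u,u) with rank 0.
Examining all 6 edges for self-loops...
Self-loops found: (3,3)
Number of loops = 1.

1


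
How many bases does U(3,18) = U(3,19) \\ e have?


Deleting e from U(3,19) gives U(3,18) since n > r.
Bases of U(3,18) = C(18,3) = (18 * 17 * 16) / (1 * 2 * 3) = 816.

816


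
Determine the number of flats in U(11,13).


Flats of U(11,13): every subset of size < 11 is a flat, plus E itself.
Count = (13 choose 0) + (13 choose 1) + (13 choose 2) + (13 choose 3) + (13 choose 4) + (13 choose 5) + (13 choose 6) + (13 choose 7) + (13 choose 8) + (13 choose 9) + (13 choose 10) + 1
     = 1 + 13 + 78 + 286 + 715 + 1287 + 1716 + 1716 + 1287 + 715 + 286 + 1
     = 8101.

8101


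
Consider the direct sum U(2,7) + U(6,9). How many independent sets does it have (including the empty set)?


For a direct sum, |I(M1+M2)| = |I(M1)| * |I(M2)|.
|I(U(2,7))| = sum C(7,k) for k=0..2 = 29.
|I(U(6,9))| = sum C(9,k) for k=0..6 = 466.
Total = 29 * 466 = 13514.

13514


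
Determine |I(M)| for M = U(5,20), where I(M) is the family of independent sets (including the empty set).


Independent sets of U(5,20) are all subsets of size <= 5.
Count = C(20,0) + C(20,1) + C(20,2) + C(20,3) + C(20,4) + C(20,5)
     = 1 + 20 + 190 + 1140 + 4845 + 15504
     = 21700.

21700


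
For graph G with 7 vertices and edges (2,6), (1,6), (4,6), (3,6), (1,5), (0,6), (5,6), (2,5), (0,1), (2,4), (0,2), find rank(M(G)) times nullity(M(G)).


r(M) = |V| - c = 7 - 1 = 6.
nullity = |E| - r(M) = 11 - 6 = 5.
Product = 6 * 5 = 30.

30


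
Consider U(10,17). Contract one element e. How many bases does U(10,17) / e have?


Contracting e from U(10,17) gives U(9,16).
Bases of U(9,16) = C(16,9) = 16! / (9! * 7!) = 11440.

11440


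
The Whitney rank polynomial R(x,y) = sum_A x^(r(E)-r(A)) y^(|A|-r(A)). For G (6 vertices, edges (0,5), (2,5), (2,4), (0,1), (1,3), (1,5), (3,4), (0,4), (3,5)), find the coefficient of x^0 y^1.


R(x,y) = sum over A in 2^E of x^(r(E)-r(A)) * y^(|A|-r(A)).
G has 6 vertices, 9 edges. r(E) = 5.
Enumerate all 2^9 = 512 subsets.
Count subsets with r(E)-r(A)=0 and |A|-r(A)=1: 72.

72


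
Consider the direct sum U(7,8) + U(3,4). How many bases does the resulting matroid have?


Bases of a direct sum M1 + M2: |B| = |B(M1)| * |B(M2)|.
|B(U(7,8))| = C(8,7) = 8.
|B(U(3,4))| = C(4,3) = 4.
Total bases = 8 * 4 = 32.

32


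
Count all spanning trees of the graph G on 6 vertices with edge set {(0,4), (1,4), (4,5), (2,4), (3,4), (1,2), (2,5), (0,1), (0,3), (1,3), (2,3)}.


By Kirchhoff's matrix tree theorem, the number of spanning trees equals
the determinant of any cofactor of the Laplacian matrix L.
G has 6 vertices and 11 edges.
Computing the (5 x 5) cofactor determinant gives 185.

185


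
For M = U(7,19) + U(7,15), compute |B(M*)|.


(M1+M2)* = M1* + M2*.
M1* = U(12,19), bases: C(19,12) = 50388.
M2* = U(8,15), bases: C(15,8) = 6435.
|B(M*)| = 50388 * 6435 = 324246780.

324246780


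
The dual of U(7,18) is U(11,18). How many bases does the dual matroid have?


The dual of U(r,n) is U(n-r, n) = U(11,18).
Bases of U(11,18) are all (11)-element subsets.
|B(M*)| = C(18,11) = 18! / (11! * 7!) = 31824.

31824


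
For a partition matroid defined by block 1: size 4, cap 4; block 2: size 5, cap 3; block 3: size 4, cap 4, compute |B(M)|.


A basis picks exactly ci elements from block i.
Number of bases = product of C(|Si|, ci).
= C(4,4) * C(5,3) * C(4,4)
= 1 * 10 * 1
= 10.

10


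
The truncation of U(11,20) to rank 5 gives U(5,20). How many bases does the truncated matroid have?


Truncating U(11,20) to rank 5 gives U(5,20).
Bases of U(5,20) are all 5-element subsets of 20 elements.
Number of bases = (20 choose 5) = 15504.

15504


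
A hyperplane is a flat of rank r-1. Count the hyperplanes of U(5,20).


Hyperplanes of U(5,20) are flats of rank 4.
In a uniform matroid, these are exactly the (4)-element subsets.
Count = C(20,4) = (20 * 19 * 18 * 17) / (1 * 2 * 3 * 4) = 4845.

4845


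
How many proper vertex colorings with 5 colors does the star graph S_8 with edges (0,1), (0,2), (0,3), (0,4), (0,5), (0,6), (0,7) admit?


P(tree, k) = k * (k-1)^(7) for any tree on 8 vertices.
P(5) = 5 * 4^7 = 5 * 16384 = 81920.

81920


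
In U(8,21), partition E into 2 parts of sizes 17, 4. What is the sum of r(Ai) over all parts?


r(Ai) = min(|Ai|, 8) for each part.
Sum = min(17,8) + min(4,8)
    = 8 + 4
    = 12.

12


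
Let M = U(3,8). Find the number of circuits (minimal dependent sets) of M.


In U(3,8), circuits are the (4)-element subsets.
Any set of 4 elements is dependent, and removing any one element gives
an independent set of size 3, so it is a minimal dependent set.
Number of circuits = C(8,4) = (8 * 7 * 6 * 5) / (1 * 2 * 3 * 4) = 70.

70


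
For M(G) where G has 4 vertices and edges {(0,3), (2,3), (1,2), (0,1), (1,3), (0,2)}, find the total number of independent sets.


An independent set in a graphic matroid is an acyclic edge subset.
G has 4 vertices and 6 edges.
Enumerate all 2^6 = 64 subsets, checking for acyclicity.
Total independent sets = 38.

38


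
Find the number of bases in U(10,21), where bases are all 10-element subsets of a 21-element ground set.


Bases of U(10,21) are all 10-element subsets of the 21-element ground set.
Number of bases = C(21,10).
C(21,10) = 21! / (10! * 11!) = 352716.

352716


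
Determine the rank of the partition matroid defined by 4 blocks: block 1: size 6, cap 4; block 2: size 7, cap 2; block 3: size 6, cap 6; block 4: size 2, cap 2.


Rank of a partition matroid = sum of min(|Si|, ci) for each block.
= min(6,4) + min(7,2) + min(6,6) + min(2,2)
= 4 + 2 + 6 + 2
= 14.

14


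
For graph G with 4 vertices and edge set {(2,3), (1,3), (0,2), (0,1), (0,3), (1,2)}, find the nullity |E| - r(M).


Cycle rank (nullity) = |E| - r(M) = |E| - (|V| - c).
|E| = 6, |V| = 4, c = 1.
Nullity = 6 - (4 - 1) = 6 - 3 = 3.

3


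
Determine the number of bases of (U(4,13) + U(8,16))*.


(M1+M2)* = M1* + M2*.
M1* = U(9,13), bases: C(13,9) = 715.
M2* = U(8,16), bases: C(16,8) = 12870.
|B(M*)| = 715 * 12870 = 9202050.

9202050


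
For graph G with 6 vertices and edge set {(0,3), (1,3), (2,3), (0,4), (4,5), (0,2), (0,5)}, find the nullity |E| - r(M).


Cycle rank (nullity) = |E| - r(M) = |E| - (|V| - c).
|E| = 7, |V| = 6, c = 1.
Nullity = 7 - (6 - 1) = 7 - 5 = 2.

2


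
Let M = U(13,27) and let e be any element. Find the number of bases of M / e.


Contracting e from U(13,27) gives U(12,26).
Bases of U(12,26) = C(26,12) = 26! / (12! * 14!) = 9657700.

9657700


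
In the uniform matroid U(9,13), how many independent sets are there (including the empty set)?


Independent sets of U(9,13) are all subsets of size <= 9.
Count = C(13,0) + C(13,1) + C(13,2) + C(13,3) + C(13,4) + C(13,5) + C(13,6) + C(13,7) + C(13,8) + C(13,9)
     = 1 + 13 + 78 + 286 + 715 + 1287 + 1716 + 1716 + 1287 + 715
     = 7814.

7814


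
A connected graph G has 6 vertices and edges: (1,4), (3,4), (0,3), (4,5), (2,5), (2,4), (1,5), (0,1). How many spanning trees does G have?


By Kirchhoff's matrix tree theorem, the number of spanning trees equals
the determinant of any cofactor of the Laplacian matrix L.
G has 6 vertices and 8 edges.
Computing the (5 x 5) cofactor determinant gives 29.

29


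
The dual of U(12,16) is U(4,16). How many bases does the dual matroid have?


The dual of U(r,n) is U(n-r, n) = U(4,16).
Bases of U(4,16) are all (4)-element subsets.
|B(M*)| = (16 choose 4) = 1820.

1820


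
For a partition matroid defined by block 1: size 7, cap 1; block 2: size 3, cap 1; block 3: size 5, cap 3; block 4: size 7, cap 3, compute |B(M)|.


A basis picks exactly ci elements from block i.
Number of bases = product of C(|Si|, ci).
= C(7,1) * C(3,1) * C(5,3) * C(7,3)
= 7 * 3 * 10 * 35
= 7350.

7350


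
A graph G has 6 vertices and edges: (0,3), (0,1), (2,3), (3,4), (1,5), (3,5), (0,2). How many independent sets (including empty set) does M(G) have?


An independent set in a graphic matroid is an acyclic edge subset.
G has 6 vertices and 7 edges.
Enumerate all 2^7 = 128 subsets, checking for acyclicity.
Total independent sets = 104.

104


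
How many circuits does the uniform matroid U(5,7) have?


In U(5,7), circuits are the (6)-element subsets.
Any set of 6 elements is dependent, and removing any one element gives
an independent set of size 5, so it is a minimal dependent set.
Number of circuits = C(7,6) = 7.

7


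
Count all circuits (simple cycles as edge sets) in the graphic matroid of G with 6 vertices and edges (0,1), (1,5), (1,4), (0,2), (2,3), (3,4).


A circuit in a graphic matroid = edge set of a simple cycle.
G has 6 vertices and 6 edges.
Enumerating all minimal edge subsets forming cycles...
Total circuits found: 1.

1


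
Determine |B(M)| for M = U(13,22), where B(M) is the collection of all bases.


Bases of U(13,22) are all 13-element subsets of the 22-element ground set.
Number of bases = C(22,13).
C(22,13) = 22! / (13! * 9!) = 497420.

497420


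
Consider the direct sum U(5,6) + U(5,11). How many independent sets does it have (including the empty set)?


For a direct sum, |I(M1+M2)| = |I(M1)| * |I(M2)|.
|I(U(5,6))| = sum C(6,k) for k=0..5 = 63.
|I(U(5,11))| = sum C(11,k) for k=0..5 = 1024.
Total = 63 * 1024 = 64512.

64512


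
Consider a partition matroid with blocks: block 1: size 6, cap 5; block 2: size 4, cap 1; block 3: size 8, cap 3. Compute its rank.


Rank of a partition matroid = sum of min(|Si|, ci) for each block.
= min(6,5) + min(4,1) + min(8,3)
= 5 + 1 + 3
= 9.

9


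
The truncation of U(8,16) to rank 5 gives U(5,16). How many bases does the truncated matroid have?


Truncating U(8,16) to rank 5 gives U(5,16).
Bases of U(5,16) are all 5-element subsets of 16 elements.
Number of bases = C(16,5) = 4368.

4368


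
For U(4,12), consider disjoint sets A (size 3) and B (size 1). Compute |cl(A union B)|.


|A union B| = 3 + 1 = 4 (disjoint).
In U(4,12), cl(S) = S if |S| < 4, else cl(S) = E.
Since 4 >= 4, cl(A union B) = E.
|cl(A union B)| = 12.

12


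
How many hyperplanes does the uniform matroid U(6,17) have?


Hyperplanes of U(6,17) are flats of rank 5.
In a uniform matroid, these are exactly the (5)-element subsets.
Count = C(17,5) = 17! / (5! * 12!) = 6188.

6188


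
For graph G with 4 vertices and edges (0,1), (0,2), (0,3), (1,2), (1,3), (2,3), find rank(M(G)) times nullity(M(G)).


r(M) = |V| - c = 4 - 1 = 3.
nullity = |E| - r(M) = 6 - 3 = 3.
Product = 3 * 3 = 9.

9


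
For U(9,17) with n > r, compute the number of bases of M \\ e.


Deleting e from U(9,17) gives U(9,16) since n > r.
Bases of U(9,16) = (16 choose 9) = 11440.

11440


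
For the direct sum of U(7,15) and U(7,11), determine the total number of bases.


Bases of a direct sum M1 + M2: |B| = |B(M1)| * |B(M2)|.
|B(U(7,15))| = C(15,7) = 6435.
|B(U(7,11))| = C(11,7) = 330.
Total bases = 6435 * 330 = 2123550.

2123550


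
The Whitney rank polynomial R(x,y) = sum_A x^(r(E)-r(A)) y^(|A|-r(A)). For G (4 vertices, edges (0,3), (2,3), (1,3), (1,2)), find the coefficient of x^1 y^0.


R(x,y) = sum over A in 2^E of x^(r(E)-r(A)) * y^(|A|-r(A)).
G has 4 vertices, 4 edges. r(E) = 3.
Enumerate all 2^4 = 16 subsets.
Count subsets with r(E)-r(A)=1 and |A|-r(A)=0: 6.

6


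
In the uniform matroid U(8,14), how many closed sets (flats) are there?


Flats of U(8,14): every subset of size < 8 is a flat, plus E itself.
Count = (14 choose 0) + (14 choose 1) + (14 choose 2) + (14 choose 3) + (14 choose 4) + (14 choose 5) + (14 choose 6) + (14 choose 7) + 1
     = 1 + 14 + 91 + 364 + 1001 + 2002 + 3003 + 3432 + 1
     = 9909.

9909
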